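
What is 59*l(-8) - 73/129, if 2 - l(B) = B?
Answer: 76037/129 ≈ 589.43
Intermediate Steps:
l(B) = 2 - B
59*l(-8) - 73/129 = 59*(2 - 1*(-8)) - 73/129 = 59*(2 + 8) - 73*1/129 = 59*10 - 73/129 = 590 - 73/129 = 76037/129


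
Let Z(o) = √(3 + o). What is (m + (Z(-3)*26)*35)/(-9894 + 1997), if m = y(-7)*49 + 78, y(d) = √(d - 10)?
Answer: -78/7897 - 49*I*√17/7897 ≈ -0.0098772 - 0.025583*I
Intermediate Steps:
y(d) = √(-10 + d)
m = 78 + 49*I*√17 (m = √(-10 - 7)*49 + 78 = √(-17)*49 + 78 = (I*√17)*49 + 78 = 49*I*√17 + 78 = 78 + 49*I*√17 ≈ 78.0 + 202.03*I)
(m + (Z(-3)*26)*35)/(-9894 + 1997) = ((78 + 49*I*√17) + (√(3 - 3)*26)*35)/(-9894 + 1997) = ((78 + 49*I*√17) + (√0*26)*35)/(-7897) = ((78 + 49*I*√17) + (0*26)*35)*(-1/7897) = ((78 + 49*I*√17) + 0*35)*(-1/7897) = ((78 + 49*I*√17) + 0)*(-1/7897) = (78 + 49*I*√17)*(-1/7897) = -78/7897 - 49*I*√17/7897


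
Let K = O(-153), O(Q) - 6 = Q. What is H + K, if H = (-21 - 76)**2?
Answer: 9262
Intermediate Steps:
O(Q) = 6 + Q
H = 9409 (H = (-97)**2 = 9409)
K = -147 (K = 6 - 153 = -147)
H + K = 9409 - 147 = 9262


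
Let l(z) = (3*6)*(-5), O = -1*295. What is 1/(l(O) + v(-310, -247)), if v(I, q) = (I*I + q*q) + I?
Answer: 1/156709 ≈ 6.3813e-6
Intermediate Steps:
v(I, q) = I + I**2 + q**2 (v(I, q) = (I**2 + q**2) + I = I + I**2 + q**2)
O = -295
l(z) = -90 (l(z) = 18*(-5) = -90)
1/(l(O) + v(-310, -247)) = 1/(-90 + (-310 + (-310)**2 + (-247)**2)) = 1/(-90 + (-310 + 96100 + 61009)) = 1/(-90 + 156799) = 1/156709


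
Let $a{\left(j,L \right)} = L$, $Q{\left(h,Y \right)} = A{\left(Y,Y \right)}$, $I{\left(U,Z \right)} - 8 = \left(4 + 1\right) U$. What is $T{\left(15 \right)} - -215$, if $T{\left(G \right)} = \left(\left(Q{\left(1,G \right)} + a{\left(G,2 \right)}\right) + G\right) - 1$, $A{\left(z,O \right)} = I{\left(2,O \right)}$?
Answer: $249$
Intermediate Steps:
$I{\left(U,Z \right)} = 8 + 5 U$ ($I{\left(U,Z \right)} = 8 + \left(4 + 1\right) U = 8 + 5 U$)
$A{\left(z,O \right)} = 18$ ($A{\left(z,O \right)} = 8 + 5 \cdot 2 = 8 + 10 = 18$)
$Q{\left(h,Y \right)} = 18$
$T{\left(G \right)} = 19 + G$ ($T{\left(G \right)} = \left(\left(18 + 2\right) + G\right) - 1 = \left(20 + G\right) - 1 = 19 + G$)
$T{\left(15 \right)} - -215 = \left(19 + 15\right) - -215 = 34 + 215 = 249$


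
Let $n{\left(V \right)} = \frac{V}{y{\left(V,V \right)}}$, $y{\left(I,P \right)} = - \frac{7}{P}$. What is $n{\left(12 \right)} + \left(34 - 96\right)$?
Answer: $- \frac{578}{7} \approx -82.571$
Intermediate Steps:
$n{\left(V \right)} = - \frac{V^{2}}{7}$ ($n{\left(V \right)} = \frac{V}{\left(-7\right) \frac{1}{V}} = V \left(- \frac{V}{7}\right) = - \frac{V^{2}}{7}$)
$n{\left(12 \right)} + \left(34 - 96\right) = - \frac{12^{2}}{7} + \left(34 - 96\right) = \left(- \frac{1}{7}\right) 144 + \left(34 - 96\right) = - \frac{144}{7} - 62 = - \frac{578}{7}$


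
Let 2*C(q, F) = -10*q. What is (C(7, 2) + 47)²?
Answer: 144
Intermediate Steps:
C(q, F) = -5*q (C(q, F) = (-10*q)/2 = -5*q)
(C(7, 2) + 47)² = (-5*7 + 47)² = (-35 + 47)² = 12² = 144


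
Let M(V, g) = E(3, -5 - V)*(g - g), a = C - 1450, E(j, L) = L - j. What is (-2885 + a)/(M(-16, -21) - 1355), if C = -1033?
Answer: 5368/1355 ≈ 3.9616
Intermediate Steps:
a = -2483 (a = -1033 - 1450 = -2483)
M(V, g) = 0 (M(V, g) = ((-5 - V) - 1*3)*(g - g) = ((-5 - V) - 3)*0 = (-8 - V)*0 = 0)
(-2885 + a)/(M(-16, -21) - 1355) = (-2885 - 2483)/(0 - 1355) = -5368/(-1355) = -5368*(-1/1355) = 5368/1355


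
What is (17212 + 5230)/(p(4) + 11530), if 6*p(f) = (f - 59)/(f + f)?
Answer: 153888/79055 ≈ 1.9466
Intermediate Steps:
p(f) = (-59 + f)/(12*f) (p(f) = ((f - 59)/(f + f))/6 = ((-59 + f)/((2*f)))/6 = ((-59 + f)*(1/(2*f)))/6 = ((-59 + f)/(2*f))/6 = (-59 + f)/(12*f))
(17212 + 5230)/(p(4) + 11530) = (17212 + 5230)/((1/12)*(-59 + 4)/4 + 11530) = 22442/((1/12)*(1/4)*(-55) + 11530) = 22442/(-55/48 + 11530) = 22442/(553385/48) = 22442*(48/553385) = 153888/79055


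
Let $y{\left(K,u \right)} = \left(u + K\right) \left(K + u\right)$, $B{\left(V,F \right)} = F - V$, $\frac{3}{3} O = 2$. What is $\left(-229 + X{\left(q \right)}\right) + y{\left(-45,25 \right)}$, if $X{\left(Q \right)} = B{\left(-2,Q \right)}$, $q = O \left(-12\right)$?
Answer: $149$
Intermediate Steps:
$O = 2$
$q = -24$ ($q = 2 \left(-12\right) = -24$)
$X{\left(Q \right)} = 2 + Q$ ($X{\left(Q \right)} = Q - -2 = Q + 2 = 2 + Q$)
$y{\left(K,u \right)} = \left(K + u\right)^{2}$ ($y{\left(K,u \right)} = \left(K + u\right) \left(K + u\right) = \left(K + u\right)^{2}$)
$\left(-229 + X{\left(q \right)}\right) + y{\left(-45,25 \right)} = \left(-229 + \left(2 - 24\right)\right) + \left(-45 + 25\right)^{2} = \left(-229 - 22\right) + \left(-20\right)^{2} = -251 + 400 = 149$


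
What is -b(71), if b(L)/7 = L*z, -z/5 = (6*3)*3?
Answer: 134190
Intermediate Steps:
z = -270 (z = -5*6*3*3 = -90*3 = -5*54 = -270)
b(L) = -1890*L (b(L) = 7*(L*(-270)) = 7*(-270*L) = -1890*L)
-b(71) = -(-1890)*71 = -1*(-134190) = 134190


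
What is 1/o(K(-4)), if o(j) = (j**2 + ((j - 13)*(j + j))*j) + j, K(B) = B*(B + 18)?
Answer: -1/429688 ≈ -2.3273e-6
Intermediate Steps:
K(B) = B*(18 + B)
o(j) = j + j**2 + 2*j**2*(-13 + j) (o(j) = (j**2 + ((-13 + j)*(2*j))*j) + j = (j**2 + (2*j*(-13 + j))*j) + j = (j**2 + 2*j**2*(-13 + j)) + j = j + j**2 + 2*j**2*(-13 + j))
1/o(K(-4)) = 1/((-4*(18 - 4))*(1 - (-100)*(18 - 4) + 2*(-4*(18 - 4))**2)) = 1/((-4*14)*(1 - (-100)*14 + 2*(-4*14)**2)) = 1/(-56*(1 - 25*(-56) + 2*(-56)**2)) = 1/(-56*(1 + 1400 + 2*3136)) = 1/(-56*(1 + 1400 + 6272)) = 1/(-56*7673) = 1/(-429688) = -1/429688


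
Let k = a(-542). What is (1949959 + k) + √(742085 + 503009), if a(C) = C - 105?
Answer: 1949312 + √1245094 ≈ 1.9504e+6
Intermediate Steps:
a(C) = -105 + C
k = -647 (k = -105 - 542 = -647)
(1949959 + k) + √(742085 + 503009) = (1949959 - 647) + √(742085 + 503009) = 1949312 + √1245094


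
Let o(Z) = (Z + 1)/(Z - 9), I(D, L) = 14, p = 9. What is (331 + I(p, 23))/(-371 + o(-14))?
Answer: -529/568 ≈ -0.93134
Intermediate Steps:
o(Z) = (1 + Z)/(-9 + Z)
(331 + I(p, 23))/(-371 + o(-14)) = (331 + 14)/(-371 + (1 - 14)/(-9 - 14)) = 345/(-371 - 13/(-23)) = 345/(-371 - 1/23*(-13)) = 345/(-371 + 13/23) = 345/(-8520/23) = 345*(-23/8520) = -529/568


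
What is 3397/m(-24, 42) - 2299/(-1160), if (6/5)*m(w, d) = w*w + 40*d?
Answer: 103283/27260 ≈ 3.7888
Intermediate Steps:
m(w, d) = 5*w²/6 + 100*d/3 (m(w, d) = 5*(w*w + 40*d)/6 = 5*(w² + 40*d)/6 = 5*w²/6 + 100*d/3)
3397/m(-24, 42) - 2299/(-1160) = 3397/((⅚)*(-24)² + (100/3)*42) - 2299/(-1160) = 3397/((⅚)*576 + 1400) - 2299*(-1/1160) = 3397/(480 + 1400) + 2299/1160 = 3397/1880 + 2299/1160 = 103283/27260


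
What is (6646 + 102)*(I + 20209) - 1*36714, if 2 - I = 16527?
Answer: 24822918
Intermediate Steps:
I = -16525 (I = 2 - 1*16527 = 2 - 16527 = -16525)
(6646 + 102)*(I + 20209) - 1*36714 = (6646 + 102)*(-16525 + 20209) - 1*36714 = 6748*3684 - 36714 = 24859632 - 36714 = 24822918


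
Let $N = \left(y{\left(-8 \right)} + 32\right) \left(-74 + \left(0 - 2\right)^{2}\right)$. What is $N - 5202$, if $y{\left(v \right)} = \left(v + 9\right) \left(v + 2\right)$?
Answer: $-7022$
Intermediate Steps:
$y{\left(v \right)} = \left(2 + v\right) \left(9 + v\right)$ ($y{\left(v \right)} = \left(9 + v\right) \left(2 + v\right) = \left(2 + v\right) \left(9 + v\right)$)
$N = -1820$ ($N = \left(\left(18 + \left(-8\right)^{2} + 11 \left(-8\right)\right) + 32\right) \left(-74 + \left(0 - 2\right)^{2}\right) = \left(\left(18 + 64 - 88\right) + 32\right) \left(-74 + \left(-2\right)^{2}\right) = \left(-6 + 32\right) \left(-74 + 4\right) = 26 \left(-70\right) = -1820$)
$N - 5202 = -1820 - 5202 = -7022$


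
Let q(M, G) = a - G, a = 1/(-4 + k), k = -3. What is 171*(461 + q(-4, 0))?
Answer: 551646/7 ≈ 78807.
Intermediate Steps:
a = -⅐ (a = 1/(-4 - 3) = 1/(-7) = -⅐ ≈ -0.14286)
q(M, G) = -⅐ - G
171*(461 + q(-4, 0)) = 171*(461 + (-⅐ - 1*0)) = 171*(461 + (-⅐ + 0)) = 171*(461 - ⅐) = 171*(3226/7) = 551646/7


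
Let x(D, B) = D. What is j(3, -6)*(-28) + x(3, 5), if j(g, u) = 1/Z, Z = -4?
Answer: 10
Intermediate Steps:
j(g, u) = -¼ (j(g, u) = 1/(-4) = -¼)
j(3, -6)*(-28) + x(3, 5) = -¼*(-28) + 3 = 7 + 3 = 10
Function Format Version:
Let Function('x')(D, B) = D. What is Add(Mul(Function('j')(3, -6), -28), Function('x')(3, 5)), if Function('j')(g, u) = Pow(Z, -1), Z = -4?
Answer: 10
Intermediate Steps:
Function('j')(g, u) = Rational(-1, 4) (Function('j')(g, u) = Pow(-4, -1) = Rational(-1, 4))
Add(Mul(Function('j')(3, -6), -28), Function('x')(3, 5)) = Add(Mul(Rational(-1, 4), -28), 3) = Add(7, 3) = 10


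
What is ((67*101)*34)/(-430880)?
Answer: -115039/215440 ≈ -0.53397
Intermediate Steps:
((67*101)*34)/(-430880) = (6767*34)*(-1/430880) = 230078*(-1/430880) = -115039/215440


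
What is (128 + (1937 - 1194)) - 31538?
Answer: -30667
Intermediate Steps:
(128 + (1937 - 1194)) - 31538 = (128 + 743) - 31538 = 871 - 31538 = -30667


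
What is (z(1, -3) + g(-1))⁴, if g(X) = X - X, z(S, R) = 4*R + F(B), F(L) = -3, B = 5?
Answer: 50625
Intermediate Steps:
z(S, R) = -3 + 4*R (z(S, R) = 4*R - 3 = -3 + 4*R)
g(X) = 0
(z(1, -3) + g(-1))⁴ = ((-3 + 4*(-3)) + 0)⁴ = ((-3 - 12) + 0)⁴ = (-15 + 0)⁴ = (-15)⁴ = 50625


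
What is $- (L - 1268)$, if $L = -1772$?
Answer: $3040$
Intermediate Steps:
$- (L - 1268) = - (-1772 - 1268) = \left(-1\right) \left(-3040\right) = 3040$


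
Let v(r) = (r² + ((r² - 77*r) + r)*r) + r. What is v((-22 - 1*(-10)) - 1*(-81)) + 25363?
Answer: -3134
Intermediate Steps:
v(r) = r + r² + r*(r² - 76*r) (v(r) = (r² + (r² - 76*r)*r) + r = (r² + r*(r² - 76*r)) + r = r + r² + r*(r² - 76*r))
v((-22 - 1*(-10)) - 1*(-81)) + 25363 = ((-22 - 1*(-10)) - 1*(-81))*(1 + ((-22 - 1*(-10)) - 1*(-81))² - 75*((-22 - 1*(-10)) - 1*(-81))) + 25363 = ((-22 + 10) + 81)*(1 + ((-22 + 10) + 81)² - 75*((-22 + 10) + 81)) + 25363 = (-12 + 81)*(1 + (-12 + 81)² - 75*(-12 + 81)) + 25363 = 69*(1 + 69² - 75*69) + 25363 = 69*(1 + 4761 - 5175) + 25363 = 69*(-413) + 25363 = -28497 + 25363 = -3134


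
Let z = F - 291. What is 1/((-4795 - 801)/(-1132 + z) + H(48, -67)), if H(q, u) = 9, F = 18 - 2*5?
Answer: 1415/18331 ≈ 0.077192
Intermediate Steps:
F = 8 (F = 18 - 10 = 8)
z = -283 (z = 8 - 291 = -283)
1/((-4795 - 801)/(-1132 + z) + H(48, -67)) = 1/((-4795 - 801)/(-1132 - 283) + 9) = 1/(-5596/(-1415) + 9) = 1/(-5596*(-1/1415) + 9) = 1/(5596/1415 + 9) = 1/(18331/1415) = 1415/18331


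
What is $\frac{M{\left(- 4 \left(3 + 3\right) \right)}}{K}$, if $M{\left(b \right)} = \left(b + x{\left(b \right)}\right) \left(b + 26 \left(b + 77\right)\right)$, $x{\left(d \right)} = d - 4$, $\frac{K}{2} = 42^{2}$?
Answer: $- \frac{8801}{441} \approx -19.957$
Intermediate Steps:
$K = 3528$ ($K = 2 \cdot 42^{2} = 2 \cdot 1764 = 3528$)
$x{\left(d \right)} = -4 + d$
$M{\left(b \right)} = \left(-4 + 2 b\right) \left(2002 + 27 b\right)$ ($M{\left(b \right)} = \left(b + \left(-4 + b\right)\right) \left(b + 26 \left(b + 77\right)\right) = \left(-4 + 2 b\right) \left(b + 26 \left(77 + b\right)\right) = \left(-4 + 2 b\right) \left(b + \left(2002 + 26 b\right)\right) = \left(-4 + 2 b\right) \left(2002 + 27 b\right)$)
$\frac{M{\left(- 4 \left(3 + 3\right) \right)}}{K} = \frac{-8008 + 54 \left(- 4 \left(3 + 3\right)\right)^{2} + 3896 \left(- 4 \left(3 + 3\right)\right)}{3528} = \left(-8008 + 54 \left(\left(-4\right) 6\right)^{2} + 3896 \left(\left(-4\right) 6\right)\right) \frac{1}{3528} = \left(-8008 + 54 \left(-24\right)^{2} + 3896 \left(-24\right)\right) \frac{1}{3528} = \left(-8008 + 54 \cdot 576 - 93504\right) \frac{1}{3528} = \left(-8008 + 31104 - 93504\right) \frac{1}{3528} = \left(-70408\right) \frac{1}{3528} = - \frac{8801}{441}$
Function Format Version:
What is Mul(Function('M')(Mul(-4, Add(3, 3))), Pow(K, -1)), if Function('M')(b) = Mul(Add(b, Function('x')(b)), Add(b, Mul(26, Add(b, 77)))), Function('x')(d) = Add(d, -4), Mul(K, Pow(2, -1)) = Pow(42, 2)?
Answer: Rational(-8801, 441) ≈ -19.957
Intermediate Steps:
K = 3528 (K = Mul(2, Pow(42, 2)) = Mul(2, 1764) = 3528)
Function('x')(d) = Add(-4, d)
Function('M')(b) = Mul(Add(-4, Mul(2, b)), Add(2002, Mul(27, b))) (Function('M')(b) = Mul(Add(b, Add(-4, b)), Add(b, Mul(26, Add(b, 77)))) = Mul(Add(-4, Mul(2, b)), Add(b, Mul(26, Add(77, b)))) = Mul(Add(-4, Mul(2, b)), Add(b, Add(2002, Mul(26, b)))) = Mul(Add(-4, Mul(2, b)), Add(2002, Mul(27, b))))
Mul(Function('M')(Mul(-4, Add(3, 3))), Pow(K, -1)) = Mul(Add(-8008, Mul(54, Pow(Mul(-4, Add(3, 3)), 2)), Mul(3896, Mul(-4, Add(3, 3)))), Pow(3528, -1)) = Mul(Add(-8008, Mul(54, Pow(Mul(-4, 6), 2)), Mul(3896, Mul(-4, 6))), Rational(1, 3528)) = Mul(Add(-8008, Mul(54, Pow(-24, 2)), Mul(3896, -24)), Rational(1, 3528)) = Mul(Add(-8008, Mul(54, 576), -93504), Rational(1, 3528)) = Mul(Add(-8008, 31104, -93504), Rational(1, 3528)) = Mul(-70408, Rational(1, 3528)) = Rational(-8801, 441)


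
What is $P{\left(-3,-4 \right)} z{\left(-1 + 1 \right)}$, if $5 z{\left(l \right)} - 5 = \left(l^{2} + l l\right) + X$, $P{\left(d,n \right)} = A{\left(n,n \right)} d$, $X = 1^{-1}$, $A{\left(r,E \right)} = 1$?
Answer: $- \frac{18}{5} \approx -3.6$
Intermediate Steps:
$X = 1$
$P{\left(d,n \right)} = d$ ($P{\left(d,n \right)} = 1 d = d$)
$z{\left(l \right)} = \frac{6}{5} + \frac{2 l^{2}}{5}$ ($z{\left(l \right)} = 1 + \frac{\left(l^{2} + l l\right) + 1}{5} = 1 + \frac{\left(l^{2} + l^{2}\right) + 1}{5} = 1 + \frac{2 l^{2} + 1}{5} = 1 + \frac{1 + 2 l^{2}}{5} = 1 + \left(\frac{1}{5} + \frac{2 l^{2}}{5}\right) = \frac{6}{5} + \frac{2 l^{2}}{5}$)
$P{\left(-3,-4 \right)} z{\left(-1 + 1 \right)} = - 3 \left(\frac{6}{5} + \frac{2 \left(-1 + 1\right)^{2}}{5}\right) = - 3 \left(\frac{6}{5} + \frac{2 \cdot 0^{2}}{5}\right) = - 3 \left(\frac{6}{5} + \frac{2}{5} \cdot 0\right) = - 3 \left(\frac{6}{5} + 0\right) = \left(-3\right) \frac{6}{5} = - \frac{18}{5}$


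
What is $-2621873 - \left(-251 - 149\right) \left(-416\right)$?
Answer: $-2788273$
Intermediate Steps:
$-2621873 - \left(-251 - 149\right) \left(-416\right) = -2621873 - \left(-400\right) \left(-416\right) = -2621873 - 166400 = -2788273$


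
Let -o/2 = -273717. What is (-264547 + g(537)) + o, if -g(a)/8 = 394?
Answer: 279735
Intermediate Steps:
o = 547434 (o = -2*(-273717) = 547434)
g(a) = -3152 (g(a) = -8*394 = -3152)
(-264547 + g(537)) + o = (-264547 - 3152) + 547434 = -267699 + 547434 = 279735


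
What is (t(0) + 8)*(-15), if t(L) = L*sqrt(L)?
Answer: -120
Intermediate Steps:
t(L) = L**(3/2)
(t(0) + 8)*(-15) = (0**(3/2) + 8)*(-15) = (0 + 8)*(-15) = 8*(-15) = -120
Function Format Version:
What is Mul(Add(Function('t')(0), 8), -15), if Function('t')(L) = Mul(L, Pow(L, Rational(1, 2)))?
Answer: -120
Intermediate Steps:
Function('t')(L) = Pow(L, Rational(3, 2))
Mul(Add(Function('t')(0), 8), -15) = Mul(Add(Pow(0, Rational(3, 2)), 8), -15) = Mul(Add(0, 8), -15) = Mul(8, -15) = -120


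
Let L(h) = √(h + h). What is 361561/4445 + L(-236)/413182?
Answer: 361561/4445 + I*√118/206591 ≈ 81.341 + 5.2581e-5*I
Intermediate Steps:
L(h) = √2*√h (L(h) = √(2*h) = √2*√h)
361561/4445 + L(-236)/413182 = 361561/4445 + (√2*√(-236))/413182 = 361561*(1/4445) + (√2*(2*I*√59))*(1/413182) = 361561/4445 + (2*I*√118)*(1/413182) = 361561/4445 + I*√118/206591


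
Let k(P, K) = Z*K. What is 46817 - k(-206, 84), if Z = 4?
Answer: 46481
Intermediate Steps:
k(P, K) = 4*K
46817 - k(-206, 84) = 46817 - 4*84 = 46817 - 1*336 = 46817 - 336 = 46481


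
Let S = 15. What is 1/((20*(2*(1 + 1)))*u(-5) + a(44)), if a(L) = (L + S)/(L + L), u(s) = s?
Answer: -88/35141 ≈ -0.0025042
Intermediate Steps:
a(L) = (15 + L)/(2*L) (a(L) = (L + 15)/(L + L) = (15 + L)/((2*L)) = (15 + L)*(1/(2*L)) = (15 + L)/(2*L))
1/((20*(2*(1 + 1)))*u(-5) + a(44)) = 1/((20*(2*(1 + 1)))*(-5) + (½)*(15 + 44)/44) = 1/((20*(2*2))*(-5) + (½)*(1/44)*59) = 1/((20*4)*(-5) + 59/88) = 1/(80*(-5) + 59/88) = 1/(-400 + 59/88) = 1/(-35141/88) = -88/35141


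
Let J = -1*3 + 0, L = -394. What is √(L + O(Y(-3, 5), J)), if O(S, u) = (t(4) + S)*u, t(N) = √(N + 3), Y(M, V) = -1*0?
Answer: √(-394 - 3*√7) ≈ 20.048*I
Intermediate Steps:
Y(M, V) = 0
t(N) = √(3 + N)
J = -3 (J = -3 + 0 = -3)
O(S, u) = u*(S + √7) (O(S, u) = (√(3 + 4) + S)*u = (√7 + S)*u = (S + √7)*u = u*(S + √7))
√(L + O(Y(-3, 5), J)) = √(-394 - 3*(0 + √7)) = √(-394 - 3*√7)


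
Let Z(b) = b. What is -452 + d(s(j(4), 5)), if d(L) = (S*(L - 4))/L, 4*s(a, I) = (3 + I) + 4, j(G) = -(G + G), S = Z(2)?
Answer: -1358/3 ≈ -452.67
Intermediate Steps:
S = 2
j(G) = -2*G
s(a, I) = 7/4 + I/4 (s(a, I) = ((3 + I) + 4)/4 = (7 + I)/4 = 7/4 + I/4)
d(L) = (-8 + 2*L)/L (d(L) = (2*(L - 4))/L = (2*(-4 + L))/L = (-8 + 2*L)/L)
-452 + d(s(j(4), 5)) = -452 + (2 - 8/(7/4 + (¼)*5)) = -452 + (2 - 8/(7/4 + 5/4)) = -452 + (2 - 8/3) = -452 - ⅔ = -1358/3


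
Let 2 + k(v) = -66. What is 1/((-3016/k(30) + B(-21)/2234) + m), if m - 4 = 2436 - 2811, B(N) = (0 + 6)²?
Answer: -18989/6202395 ≈ -0.0030616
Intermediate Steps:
B(N) = 36 (B(N) = 6² = 36)
k(v) = -68 (k(v) = -2 - 66 = -68)
m = -371 (m = 4 + (2436 - 2811) = 4 - 375 = -371)
1/((-3016/k(30) + B(-21)/2234) + m) = 1/((-3016/(-68) + 36/2234) - 371) = 1/((-3016*(-1/68) + 36*(1/2234)) - 371) = 1/((754/17 + 18/1117) - 371) = 1/(842524/18989 - 371) = 1/(-6202395/18989) = -18989/6202395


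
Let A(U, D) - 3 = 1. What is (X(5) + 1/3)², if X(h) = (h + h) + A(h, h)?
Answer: 1849/9 ≈ 205.44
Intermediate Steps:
A(U, D) = 4 (A(U, D) = 3 + 1 = 4)
X(h) = 4 + 2*h (X(h) = (h + h) + 4 = 2*h + 4 = 4 + 2*h)
(X(5) + 1/3)² = ((4 + 2*5) + 1/3)² = ((4 + 10) + ⅓)² = (14 + ⅓)² = (43/3)² = 1849/9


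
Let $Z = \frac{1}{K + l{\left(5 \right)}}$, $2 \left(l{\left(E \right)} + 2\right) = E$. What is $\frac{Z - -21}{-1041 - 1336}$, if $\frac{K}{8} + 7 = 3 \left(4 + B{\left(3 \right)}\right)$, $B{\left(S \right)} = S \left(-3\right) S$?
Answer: $- \frac{25513}{2888055} \approx -0.008834$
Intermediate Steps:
$B{\left(S \right)} = - 3 S^{2}$ ($B{\left(S \right)} = - 3 S S = - 3 S^{2}$)
$l{\left(E \right)} = -2 + \frac{E}{2}$
$K = -608$ ($K = -56 + 8 \cdot 3 \left(4 - 3 \cdot 3^{2}\right) = -56 + 8 \cdot 3 \left(4 - 27\right) = -56 + 8 \cdot 3 \left(-23\right) = -56 + 8 \left(-69\right) = -56 - 552 = -608$)
$Z = - \frac{2}{1215}$ ($Z = \frac{1}{-608 + \left(-2 + \frac{1}{2} \cdot 5\right)} = \frac{1}{-608 + \left(-2 + \frac{5}{2}\right)} = \frac{1}{-608 + \frac{1}{2}} = \frac{1}{- \frac{1215}{2}} = - \frac{2}{1215} \approx -0.0016461$)
$\frac{Z - -21}{-1041 - 1336} = \frac{- \frac{2}{1215} - -21}{-1041 - 1336} = \frac{- \frac{2}{1215} + 21}{-2377} = \left(- \frac{1}{2377}\right) \frac{25513}{1215} = - \frac{25513}{2888055}$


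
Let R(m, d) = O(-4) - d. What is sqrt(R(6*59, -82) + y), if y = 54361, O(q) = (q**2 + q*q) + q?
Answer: sqrt(54471) ≈ 233.39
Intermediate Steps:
O(q) = q + 2*q**2 (O(q) = (q**2 + q**2) + q = 2*q**2 + q = q + 2*q**2)
R(m, d) = 28 - d (R(m, d) = -4*(1 + 2*(-4)) - d = -4*(1 - 8) - d = -4*(-7) - d = 28 - d)
sqrt(R(6*59, -82) + y) = sqrt((28 - 1*(-82)) + 54361) = sqrt((28 + 82) + 54361) = sqrt(110 + 54361) = sqrt(54471)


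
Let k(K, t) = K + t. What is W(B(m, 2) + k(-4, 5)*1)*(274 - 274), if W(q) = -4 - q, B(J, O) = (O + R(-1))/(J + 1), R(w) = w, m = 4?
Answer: 0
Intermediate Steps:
B(J, O) = (-1 + O)/(1 + J) (B(J, O) = (O - 1)/(J + 1) = (-1 + O)/(1 + J))
W(B(m, 2) + k(-4, 5)*1)*(274 - 274) = (-4 - ((-1 + 2)/(1 + 4) + (-4 + 5)*1))*(274 - 274) = (-4 - (1/5 + 1*1))*0 = (-4 - ((1/5)*1 + 1))*0 = (-4 - (1/5 + 1))*0 = (-4 - 1*6/5)*0 = (-4 - 6/5)*0 = -26/5*0 = 0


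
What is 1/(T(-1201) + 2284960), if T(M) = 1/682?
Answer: 682/1558342721 ≈ 4.3764e-7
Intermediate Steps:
T(M) = 1/682
1/(T(-1201) + 2284960) = 1/(1/682 + 2284960) = 1/(1558342721/682) = 682/1558342721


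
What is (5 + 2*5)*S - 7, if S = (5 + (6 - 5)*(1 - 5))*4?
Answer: 53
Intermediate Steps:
S = 4 (S = (5 + 1*(-4))*4 = (5 - 4)*4 = 1*4 = 4)
(5 + 2*5)*S - 7 = (5 + 2*5)*4 - 7 = (5 + 10)*4 - 7 = 15*4 - 7 = 60 - 7 = 53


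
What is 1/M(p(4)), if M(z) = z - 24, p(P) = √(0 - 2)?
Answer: -12/289 - I*√2/578 ≈ -0.041523 - 0.0024467*I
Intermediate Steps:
p(P) = I*√2 (p(P) = √(-2) = I*√2)
M(z) = -24 + z
1/M(p(4)) = 1/(-24 + I*√2)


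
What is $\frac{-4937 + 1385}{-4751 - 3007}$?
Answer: $\frac{592}{1293} \approx 0.45785$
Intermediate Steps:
$\frac{-4937 + 1385}{-4751 - 3007} = - \frac{3552}{-7758} = \left(-3552\right) \left(- \frac{1}{7758}\right) = \frac{592}{1293}$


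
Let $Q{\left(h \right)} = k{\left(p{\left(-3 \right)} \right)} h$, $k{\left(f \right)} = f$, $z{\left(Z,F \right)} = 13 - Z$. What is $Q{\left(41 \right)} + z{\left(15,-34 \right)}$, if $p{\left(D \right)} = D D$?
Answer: $367$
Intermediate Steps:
$p{\left(D \right)} = D^{2}$
$Q{\left(h \right)} = 9 h$ ($Q{\left(h \right)} = \left(-3\right)^{2} h = 9 h$)
$Q{\left(41 \right)} + z{\left(15,-34 \right)} = 9 \cdot 41 + \left(13 - 15\right) = 369 + \left(13 - 15\right) = 369 - 2 = 367$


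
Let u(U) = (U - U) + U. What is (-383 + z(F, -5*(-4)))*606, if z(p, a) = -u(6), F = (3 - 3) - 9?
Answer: -235734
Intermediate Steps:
u(U) = U (u(U) = 0 + U = U)
F = -9 (F = 0 - 9 = -9)
z(p, a) = -6 (z(p, a) = -1*6 = -6)
(-383 + z(F, -5*(-4)))*606 = (-383 - 6)*606 = -389*606 = -235734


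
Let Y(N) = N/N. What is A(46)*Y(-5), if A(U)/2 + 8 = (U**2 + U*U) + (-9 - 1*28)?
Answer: 8374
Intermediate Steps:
Y(N) = 1
A(U) = -90 + 4*U**2 (A(U) = -16 + 2*((U**2 + U*U) + (-9 - 1*28)) = -16 + 2*((U**2 + U**2) + (-9 - 28)) = -16 + 2*(2*U**2 - 37) = -16 + 2*(-37 + 2*U**2) = -16 + (-74 + 4*U**2) = -90 + 4*U**2)
A(46)*Y(-5) = (-90 + 4*46**2)*1 = (-90 + 4*2116)*1 = (-90 + 8464)*1 = 8374*1 = 8374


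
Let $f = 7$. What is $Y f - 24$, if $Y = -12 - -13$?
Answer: $-17$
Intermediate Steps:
$Y = 1$ ($Y = -12 + 13 = 1$)
$Y f - 24 = 1 \cdot 7 - 24 = 7 - 24 = -17$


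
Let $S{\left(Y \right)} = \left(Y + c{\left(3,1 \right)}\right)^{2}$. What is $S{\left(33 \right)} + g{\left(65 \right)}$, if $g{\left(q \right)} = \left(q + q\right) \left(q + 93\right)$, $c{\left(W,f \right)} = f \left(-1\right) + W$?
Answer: $21765$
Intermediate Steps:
$c{\left(W,f \right)} = W - f$ ($c{\left(W,f \right)} = - f + W = W - f$)
$S{\left(Y \right)} = \left(2 + Y\right)^{2}$ ($S{\left(Y \right)} = \left(Y + \left(3 - 1\right)\right)^{2} = \left(Y + 2\right)^{2} = \left(2 + Y\right)^{2}$)
$g{\left(q \right)} = 2 q \left(93 + q\right)$
$S{\left(33 \right)} + g{\left(65 \right)} = \left(2 + 33\right)^{2} + 2 \cdot 65 \left(93 + 65\right) = 35^{2} + 2 \cdot 65 \cdot 158 = 1225 + 20540 = 21765$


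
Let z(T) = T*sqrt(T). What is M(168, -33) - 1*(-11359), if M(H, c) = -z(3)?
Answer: 11359 - 3*sqrt(3) ≈ 11354.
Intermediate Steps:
z(T) = T**(3/2)
M(H, c) = -3*sqrt(3) (M(H, c) = -3**(3/2) = -3*sqrt(3))
M(168, -33) - 1*(-11359) = -3*sqrt(3) - 1*(-11359) = -3*sqrt(3) + 11359 = 11359 - 3*sqrt(3)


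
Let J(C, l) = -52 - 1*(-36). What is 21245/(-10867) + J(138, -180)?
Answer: -195117/10867 ≈ -17.955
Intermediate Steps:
J(C, l) = -16 (J(C, l) = -52 + 36 = -16)
21245/(-10867) + J(138, -180) = 21245/(-10867) - 16 = 21245*(-1/10867) - 16 = -21245/10867 - 16 = -195117/10867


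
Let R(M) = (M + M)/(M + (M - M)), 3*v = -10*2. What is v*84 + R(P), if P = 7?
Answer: -558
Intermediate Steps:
v = -20/3 (v = (-10*2)/3 = (⅓)*(-20) = -20/3 ≈ -6.6667)
R(M) = 2 (R(M) = (2*M)/(M + 0) = (2*M)/M = 2)
v*84 + R(P) = -20/3*84 + 2 = -560 + 2 = -558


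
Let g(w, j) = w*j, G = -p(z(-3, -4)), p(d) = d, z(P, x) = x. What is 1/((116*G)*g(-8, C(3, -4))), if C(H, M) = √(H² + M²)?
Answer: -1/18560 ≈ -5.3879e-5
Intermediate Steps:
G = 4 (G = -1*(-4) = 4)
g(w, j) = j*w
1/((116*G)*g(-8, C(3, -4))) = 1/((116*4)*(√(3² + (-4)²)*(-8))) = 1/(464*(√(9 + 16)*(-8))) = 1/(464*(√25*(-8))) = 1/(464*(5*(-8))) = 1/(464*(-40)) = 1/(-18560) = -1/18560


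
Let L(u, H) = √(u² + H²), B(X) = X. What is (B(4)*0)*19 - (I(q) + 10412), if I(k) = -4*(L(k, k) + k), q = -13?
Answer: -10464 + 52*√2 ≈ -10390.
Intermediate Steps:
L(u, H) = √(H² + u²)
I(k) = -4*k - 4*√2*√(k²) (I(k) = -4*(√(k² + k²) + k) = -4*(√(2*k²) + k) = -4*(√2*√(k²) + k) = -4*(k + √2*√(k²)) = -4*k - 4*√2*√(k²))
(B(4)*0)*19 - (I(q) + 10412) = (4*0)*19 - ((-4*(-13) - 4*√2*√((-13)²)) + 10412) = 0*19 - ((52 - 4*√2*√169) + 10412) = 0 - ((52 - 4*√2*13) + 10412) = 0 - ((52 - 52*√2) + 10412) = 0 - (10464 - 52*√2) = 0 + (-10464 + 52*√2) = -10464 + 52*√2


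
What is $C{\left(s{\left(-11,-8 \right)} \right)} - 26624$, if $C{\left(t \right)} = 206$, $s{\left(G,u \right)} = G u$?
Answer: $-26418$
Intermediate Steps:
$C{\left(s{\left(-11,-8 \right)} \right)} - 26624 = 206 - 26624 = -26418$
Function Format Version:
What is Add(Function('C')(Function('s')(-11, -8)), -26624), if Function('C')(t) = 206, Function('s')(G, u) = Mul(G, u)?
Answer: -26418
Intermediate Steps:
Add(Function('C')(Function('s')(-11, -8)), -26624) = Add(206, -26624) = -26418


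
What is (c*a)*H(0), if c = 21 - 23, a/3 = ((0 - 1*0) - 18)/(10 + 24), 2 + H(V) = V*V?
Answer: -108/17 ≈ -6.3529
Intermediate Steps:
H(V) = -2 + V² (H(V) = -2 + V*V = -2 + V²)
a = -27/17 (a = 3*(((0 - 1*0) - 18)/(10 + 24)) = 3*(((0 + 0) - 18)/34) = 3*((0 - 18)*(1/34)) = 3*(-18*1/34) = 3*(-9/17) = -27/17 ≈ -1.5882)
c = -2
(c*a)*H(0) = (-2*(-27/17))*(-2 + 0²) = 54*(-2 + 0)/17 = (54/17)*(-2) = -108/17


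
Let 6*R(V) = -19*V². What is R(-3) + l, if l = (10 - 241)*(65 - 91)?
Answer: 11955/2 ≈ 5977.5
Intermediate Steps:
R(V) = -19*V²/6 (R(V) = (-19*V²)/6 = -19*V²/6)
l = 6006 (l = -231*(-26) = 6006)
R(-3) + l = -19/6*(-3)² + 6006 = -19/6*9 + 6006 = -57/2 + 6006 = 11955/2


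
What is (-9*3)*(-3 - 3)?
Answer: 162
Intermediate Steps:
(-9*3)*(-3 - 3) = -27*(-6) = 162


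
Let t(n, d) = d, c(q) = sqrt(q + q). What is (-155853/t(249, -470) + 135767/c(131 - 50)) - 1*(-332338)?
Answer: 156354713/470 + 135767*sqrt(2)/18 ≈ 3.4334e+5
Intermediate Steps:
c(q) = sqrt(2)*sqrt(q) (c(q) = sqrt(2*q) = sqrt(2)*sqrt(q))
(-155853/t(249, -470) + 135767/c(131 - 50)) - 1*(-332338) = (-155853/(-470) + 135767/((sqrt(2)*sqrt(131 - 50)))) - 1*(-332338) = (-155853*(-1/470) + 135767/((sqrt(2)*sqrt(81)))) + 332338 = (155853/470 + 135767/((sqrt(2)*9))) + 332338 = (155853/470 + 135767/((9*sqrt(2)))) + 332338 = (155853/470 + 135767*(sqrt(2)/18)) + 332338 = (155853/470 + 135767*sqrt(2)/18) + 332338 = 156354713/470 + 135767*sqrt(2)/18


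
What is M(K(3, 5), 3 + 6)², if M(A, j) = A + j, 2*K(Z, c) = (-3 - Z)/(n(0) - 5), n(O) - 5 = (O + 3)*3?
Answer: 676/9 ≈ 75.111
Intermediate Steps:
n(O) = 14 + 3*O (n(O) = 5 + (O + 3)*3 = 5 + (3 + O)*3 = 5 + (9 + 3*O) = 14 + 3*O)
K(Z, c) = -⅙ - Z/18 (K(Z, c) = ((-3 - Z)/((14 + 3*0) - 5))/2 = ((-3 - Z)/((14 + 0) - 5))/2 = ((-3 - Z)/(14 - 5))/2 = ((-3 - Z)/9)/2 = ((-3 - Z)*(⅑))/2 = (-⅓ - Z/9)/2 = -⅙ - Z/18)
M(K(3, 5), 3 + 6)² = ((-⅙ - 1/18*3) + (3 + 6))² = ((-⅙ - ⅙) + 9)² = (-⅓ + 9)² = (26/3)² = 676/9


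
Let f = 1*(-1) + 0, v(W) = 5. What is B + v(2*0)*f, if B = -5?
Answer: -10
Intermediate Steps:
f = -1 (f = -1 + 0 = -1)
B + v(2*0)*f = -5 + 5*(-1) = -5 - 5 = -10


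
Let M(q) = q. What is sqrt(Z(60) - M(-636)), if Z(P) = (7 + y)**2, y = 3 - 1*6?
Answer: 2*sqrt(163) ≈ 25.534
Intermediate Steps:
y = -3 (y = 3 - 6 = -3)
Z(P) = 16 (Z(P) = (7 - 3)**2 = 4**2 = 16)
sqrt(Z(60) - M(-636)) = sqrt(16 - 1*(-636)) = sqrt(16 + 636) = sqrt(652) = 2*sqrt(163)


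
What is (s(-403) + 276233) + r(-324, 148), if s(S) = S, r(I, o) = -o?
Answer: 275682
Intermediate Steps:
(s(-403) + 276233) + r(-324, 148) = (-403 + 276233) - 1*148 = 275830 - 148 = 275682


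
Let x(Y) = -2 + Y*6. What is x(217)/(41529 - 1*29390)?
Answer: 1300/12139 ≈ 0.10709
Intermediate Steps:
x(Y) = -2 + 6*Y
x(217)/(41529 - 1*29390) = (-2 + 6*217)/(41529 - 1*29390) = (-2 + 1302)/(41529 - 29390) = 1300/12139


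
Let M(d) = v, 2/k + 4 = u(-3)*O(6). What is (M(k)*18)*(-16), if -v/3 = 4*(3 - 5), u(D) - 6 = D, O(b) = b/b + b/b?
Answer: -6912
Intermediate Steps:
O(b) = 2 (O(b) = 1 + 1 = 2)
u(D) = 6 + D
k = 1 (k = 2/(-4 + (6 - 3)*2) = 2/(-4 + 3*2) = 2/(-4 + 6) = 2/2 = 2*(½) = 1)
v = 24 (v = -12*(3 - 5) = -12*(-2) = -3*(-8) = 24)
M(d) = 24
(M(k)*18)*(-16) = (24*18)*(-16) = 432*(-16) = -6912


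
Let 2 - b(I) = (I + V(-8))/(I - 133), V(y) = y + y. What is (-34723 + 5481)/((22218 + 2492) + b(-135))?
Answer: -7836856/6622665 ≈ -1.1833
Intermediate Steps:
V(y) = 2*y
b(I) = 2 - (-16 + I)/(-133 + I) (b(I) = 2 - (I + 2*(-8))/(I - 133) = 2 - (I - 16)/(-133 + I) = 2 - (-16 + I)/(-133 + I))
(-34723 + 5481)/((22218 + 2492) + b(-135)) = (-34723 + 5481)/((22218 + 2492) + (-250 - 135)/(-133 - 135)) = -29242/(24710 - 385/(-268)) = -29242/(24710 - 1/268*(-385)) = -29242/(24710 + 385/268) = -29242/6622665/268 = -29242*268/6622665 = -7836856/6622665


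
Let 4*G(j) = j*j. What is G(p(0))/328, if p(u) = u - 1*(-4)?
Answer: 1/82 ≈ 0.012195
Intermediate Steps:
p(u) = 4 + u (p(u) = u + 4 = 4 + u)
G(j) = j**2/4 (G(j) = (j*j)/4 = j**2/4)
G(p(0))/328 = ((4 + 0)**2/4)/328 = ((1/4)*4**2)*(1/328) = ((1/4)*16)*(1/328) = 4*(1/328) = 1/82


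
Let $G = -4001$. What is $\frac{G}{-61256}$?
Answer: $\frac{4001}{61256} \approx 0.065316$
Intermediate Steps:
$\frac{G}{-61256} = - \frac{4001}{-61256} = \left(-4001\right) \left(- \frac{1}{61256}\right) = \frac{4001}{61256}$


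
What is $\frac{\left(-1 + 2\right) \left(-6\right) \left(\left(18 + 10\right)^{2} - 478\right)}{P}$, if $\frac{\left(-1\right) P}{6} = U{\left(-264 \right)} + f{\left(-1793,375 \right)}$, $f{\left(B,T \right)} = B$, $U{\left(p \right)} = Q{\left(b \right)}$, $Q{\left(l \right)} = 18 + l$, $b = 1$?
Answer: $- \frac{153}{887} \approx -0.17249$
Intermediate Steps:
$U{\left(p \right)} = 19$ ($U{\left(p \right)} = 18 + 1 = 19$)
$P = 10644$ ($P = - 6 \left(19 - 1793\right) = \left(-6\right) \left(-1774\right) = 10644$)
$\frac{\left(-1 + 2\right) \left(-6\right) \left(\left(18 + 10\right)^{2} - 478\right)}{P} = \frac{\left(-1 + 2\right) \left(-6\right) \left(\left(18 + 10\right)^{2} - 478\right)}{10644} = 1 \left(-6\right) \left(28^{2} - 478\right) \frac{1}{10644} = - 6 \left(784 - 478\right) \frac{1}{10644} = \left(-6\right) 306 \cdot \frac{1}{10644} = \left(-1836\right) \frac{1}{10644} = - \frac{153}{887}$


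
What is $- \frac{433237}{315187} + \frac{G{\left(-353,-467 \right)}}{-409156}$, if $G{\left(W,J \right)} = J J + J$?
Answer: $- \frac{122926571643}{64480326086} \approx -1.9064$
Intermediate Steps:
$G{\left(W,J \right)} = J + J^{2}$ ($G{\left(W,J \right)} = J^{2} + J = J + J^{2}$)
$- \frac{433237}{315187} + \frac{G{\left(-353,-467 \right)}}{-409156} = - \frac{433237}{315187} + \frac{\left(-467\right) \left(1 - 467\right)}{-409156} = \left(-433237\right) \frac{1}{315187} + \left(-467\right) \left(-466\right) \left(- \frac{1}{409156}\right) = - \frac{433237}{315187} + 217622 \left(- \frac{1}{409156}\right) = - \frac{433237}{315187} - \frac{108811}{204578} = - \frac{122926571643}{64480326086}$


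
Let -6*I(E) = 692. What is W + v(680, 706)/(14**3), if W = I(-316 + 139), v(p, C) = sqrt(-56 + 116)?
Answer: -346/3 + sqrt(15)/1372 ≈ -115.33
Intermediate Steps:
I(E) = -346/3 (I(E) = -1/6*692 = -346/3)
v(p, C) = 2*sqrt(15) (v(p, C) = sqrt(60) = 2*sqrt(15))
W = -346/3 ≈ -115.33
W + v(680, 706)/(14**3) = -346/3 + (2*sqrt(15))/(14**3) = -346/3 + (2*sqrt(15))/2744 = -346/3 + (2*sqrt(15))*(1/2744) = -346/3 + sqrt(15)/1372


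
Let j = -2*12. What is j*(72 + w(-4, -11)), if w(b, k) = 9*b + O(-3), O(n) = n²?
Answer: -1080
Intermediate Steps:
j = -24
w(b, k) = 9 + 9*b (w(b, k) = 9*b + (-3)² = 9*b + 9 = 9 + 9*b)
j*(72 + w(-4, -11)) = -24*(72 + (9 + 9*(-4))) = -24*(72 + (9 - 36)) = -24*(72 - 27) = -24*45 = -1080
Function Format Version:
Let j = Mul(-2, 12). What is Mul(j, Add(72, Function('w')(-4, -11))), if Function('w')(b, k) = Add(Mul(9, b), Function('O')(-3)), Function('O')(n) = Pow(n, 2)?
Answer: -1080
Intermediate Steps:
j = -24
Function('w')(b, k) = Add(9, Mul(9, b)) (Function('w')(b, k) = Add(Mul(9, b), Pow(-3, 2)) = Add(Mul(9, b), 9) = Add(9, Mul(9, b)))
Mul(j, Add(72, Function('w')(-4, -11))) = Mul(-24, Add(72, Add(9, Mul(9, -4)))) = Mul(-24, Add(72, Add(9, -36))) = Mul(-24, Add(72, -27)) = Mul(-24, 45) = -1080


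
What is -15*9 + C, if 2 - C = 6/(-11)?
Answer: -1457/11 ≈ -132.45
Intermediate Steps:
C = 28/11 (C = 2 - 6/(-11) = 2 - 6*(-1)/11 = 2 - 1*(-6/11) = 2 + 6/11 = 28/11 ≈ 2.5455)
-15*9 + C = -15*9 + 28/11 = -135 + 28/11 = -1457/11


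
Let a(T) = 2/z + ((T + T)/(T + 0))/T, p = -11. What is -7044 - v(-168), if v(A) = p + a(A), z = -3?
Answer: -196905/28 ≈ -7032.3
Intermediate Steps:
a(T) = -⅔ + 2/T (a(T) = 2/(-3) + ((T + T)/(T + 0))/T = 2*(-⅓) + ((2*T)/T)/T = -⅔ + 2/T)
v(A) = -35/3 + 2/A (v(A) = -11 + (-⅔ + 2/A) = -35/3 + 2/A)
-7044 - v(-168) = -7044 - (-35/3 + 2/(-168)) = -7044 - (-35/3 + 2*(-1/168)) = -7044 - (-35/3 - 1/84) = -7044 - 1*(-327/28) = -7044 + 327/28 = -196905/28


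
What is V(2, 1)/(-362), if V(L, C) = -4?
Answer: 2/181 ≈ 0.011050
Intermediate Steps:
V(2, 1)/(-362) = -4/(-362) = -1/362*(-4) = 2/181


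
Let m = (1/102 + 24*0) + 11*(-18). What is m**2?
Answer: 407838025/10404 ≈ 39200.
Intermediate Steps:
m = -20195/102 (m = (1/102 + 0) - 198 = 1/102 - 198 = -20195/102 ≈ -197.99)
m**2 = (-20195/102)**2 = 407838025/10404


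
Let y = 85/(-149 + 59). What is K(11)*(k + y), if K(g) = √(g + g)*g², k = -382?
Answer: -834053*√22/18 ≈ -2.1734e+5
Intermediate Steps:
y = -17/18 (y = 85/(-90) = 85*(-1/90) = -17/18 ≈ -0.94444)
K(g) = √2*g^(5/2) (K(g) = √(2*g)*g² = (√2*√g)*g² = √2*g^(5/2))
K(11)*(k + y) = (√2*11^(5/2))*(-382 - 17/18) = (√2*(121*√11))*(-6893/18) = (121*√22)*(-6893/18) = -834053*√22/18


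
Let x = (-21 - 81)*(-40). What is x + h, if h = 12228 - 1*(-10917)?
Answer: 27225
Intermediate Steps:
h = 23145 (h = 12228 + 10917 = 23145)
x = 4080 (x = -102*(-40) = 4080)
x + h = 4080 + 23145 = 27225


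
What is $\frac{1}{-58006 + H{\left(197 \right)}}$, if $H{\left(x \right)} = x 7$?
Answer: $- \frac{1}{56627} \approx -1.7659 \cdot 10^{-5}$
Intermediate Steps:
$H{\left(x \right)} = 7 x$
$\frac{1}{-58006 + H{\left(197 \right)}} = \frac{1}{-58006 + 7 \cdot 197} = \frac{1}{-58006 + 1379} = \frac{1}{-56627} = - \frac{1}{56627}$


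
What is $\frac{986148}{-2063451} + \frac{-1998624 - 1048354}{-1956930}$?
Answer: $\frac{726244532573}{673004860905} \approx 1.0791$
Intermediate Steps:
$\frac{986148}{-2063451} + \frac{-1998624 - 1048354}{-1956930} = 986148 \left(- \frac{1}{2063451}\right) - - \frac{1523489}{978465} = - \frac{328716}{687817} + \frac{1523489}{978465} = \frac{726244532573}{673004860905}$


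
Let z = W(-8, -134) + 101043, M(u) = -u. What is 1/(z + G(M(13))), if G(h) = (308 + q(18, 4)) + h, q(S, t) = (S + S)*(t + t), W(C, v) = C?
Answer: 1/101618 ≈ 9.8408e-6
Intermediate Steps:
q(S, t) = 4*S*t (q(S, t) = (2*S)*(2*t) = 4*S*t)
z = 101035 (z = -8 + 101043 = 101035)
G(h) = 596 + h (G(h) = (308 + 4*18*4) + h = (308 + 288) + h = 596 + h)
1/(z + G(M(13))) = 1/(101035 + (596 - 1*13)) = 1/(101035 + (596 - 13)) = 1/(101035 + 583) = 1/101618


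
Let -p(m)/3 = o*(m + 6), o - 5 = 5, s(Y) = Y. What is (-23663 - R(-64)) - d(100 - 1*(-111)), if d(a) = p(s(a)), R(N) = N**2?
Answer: -21249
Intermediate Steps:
o = 10 (o = 5 + 5 = 10)
p(m) = -180 - 30*m (p(m) = -30*(m + 6) = -30*(6 + m) = -3*(60 + 10*m) = -180 - 30*m)
d(a) = -180 - 30*a
(-23663 - R(-64)) - d(100 - 1*(-111)) = (-23663 - 1*(-64)**2) - (-180 - 30*(100 - 1*(-111))) = (-23663 - 1*4096) - (-180 - 30*(100 + 111)) = (-23663 - 4096) - (-180 - 30*211) = -27759 - (-180 - 6330) = -27759 - 1*(-6510) = -27759 + 6510 = -21249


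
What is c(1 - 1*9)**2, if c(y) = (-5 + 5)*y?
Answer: 0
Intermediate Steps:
c(y) = 0 (c(y) = 0*y = 0)
c(1 - 1*9)**2 = 0**2 = 0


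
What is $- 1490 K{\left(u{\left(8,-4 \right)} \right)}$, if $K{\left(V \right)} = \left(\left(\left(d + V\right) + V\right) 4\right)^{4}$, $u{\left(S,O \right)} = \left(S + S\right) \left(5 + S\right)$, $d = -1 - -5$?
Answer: $-11869253222400000$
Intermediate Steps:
$d = 4$ ($d = -1 + 5 = 4$)
$u{\left(S,O \right)} = 2 S \left(5 + S\right)$
$K{\left(V \right)} = \left(16 + 8 V\right)^{4}$ ($K{\left(V \right)} = \left(\left(\left(4 + V\right) + V\right) 4\right)^{4} = \left(\left(4 + 2 V\right) 4\right)^{4} = \left(16 + 8 V\right)^{4}$)
$- 1490 K{\left(u{\left(8,-4 \right)} \right)} = - 1490 \cdot 4096 \left(2 + 2 \cdot 8 \left(5 + 8\right)\right)^{4} = - 1490 \cdot 4096 \left(2 + 2 \cdot 8 \cdot 13\right)^{4} = - 1490 \cdot 4096 \left(2 + 208\right)^{4} = - 1490 \cdot 4096 \cdot 210^{4} = - 1490 \cdot 4096 \cdot 1944810000 = \left(-1490\right) 7965941760000 = -11869253222400000$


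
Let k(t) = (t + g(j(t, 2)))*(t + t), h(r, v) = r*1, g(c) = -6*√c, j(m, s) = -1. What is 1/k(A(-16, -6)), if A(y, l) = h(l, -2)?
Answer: 1/144 - I/144 ≈ 0.0069444 - 0.0069444*I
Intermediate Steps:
h(r, v) = r
A(y, l) = l
k(t) = 2*t*(t - 6*I) (k(t) = (t - 6*I)*(t + t) = (t - 6*I)*(2*t) = 2*t*(t - 6*I))
1/k(A(-16, -6)) = 1/(2*(-6)*(-6 - 6*I)) = 1/(72 + 72*I) = (72 - 72*I)/10368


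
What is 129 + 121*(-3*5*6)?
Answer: -10761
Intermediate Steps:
129 + 121*(-3*5*6) = 129 + 121*(-15*6) = 129 + 121*(-90) = 129 - 10890 = -10761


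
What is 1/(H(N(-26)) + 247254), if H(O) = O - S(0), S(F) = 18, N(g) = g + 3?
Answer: 1/247213 ≈ 4.0451e-6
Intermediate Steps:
N(g) = 3 + g
H(O) = -18 + O (H(O) = O - 1*18 = O - 18 = -18 + O)
1/(H(N(-26)) + 247254) = 1/((-18 + (3 - 26)) + 247254) = 1/((-18 - 23) + 247254) = 1/(-41 + 247254) = 1/247213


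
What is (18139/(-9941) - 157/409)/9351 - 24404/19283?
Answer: -103112421558120/81459835852153 ≈ -1.2658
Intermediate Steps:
(18139/(-9941) - 157/409)/9351 - 24404/19283 = (18139*(-1/9941) - 157*1/409)*(1/9351) - 24404*1/19283 = (-18139/9941 - 157/409)*(1/9351) - 24404/19283 = -8979588/4065869*1/9351 - 24404/19283 = -997732/4224437891 - 24404/19283 = -103112421558120/81459835852153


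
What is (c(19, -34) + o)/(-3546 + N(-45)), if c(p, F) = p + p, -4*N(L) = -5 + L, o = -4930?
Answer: 9784/7067 ≈ 1.3845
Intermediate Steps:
N(L) = 5/4 - L/4 (N(L) = -(-5 + L)/4 = 5/4 - L/4)
c(p, F) = 2*p
(c(19, -34) + o)/(-3546 + N(-45)) = (2*19 - 4930)/(-3546 + (5/4 - ¼*(-45))) = (38 - 4930)/(-3546 + (5/4 + 45/4)) = -4892/(-3546 + 25/2) = -4892/(-7067/2) = -4892*(-2/7067) = 9784/7067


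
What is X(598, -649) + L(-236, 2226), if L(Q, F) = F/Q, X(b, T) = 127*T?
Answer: -9727027/118 ≈ -82432.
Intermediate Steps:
X(598, -649) + L(-236, 2226) = 127*(-649) + 2226/(-236) = -82423 + 2226*(-1/236) = -82423 - 1113/118 = -9727027/118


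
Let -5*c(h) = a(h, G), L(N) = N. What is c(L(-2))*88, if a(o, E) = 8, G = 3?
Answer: -704/5 ≈ -140.80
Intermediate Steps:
c(h) = -8/5 (c(h) = -1/5*8 = -8/5)
c(L(-2))*88 = -8/5*88 = -704/5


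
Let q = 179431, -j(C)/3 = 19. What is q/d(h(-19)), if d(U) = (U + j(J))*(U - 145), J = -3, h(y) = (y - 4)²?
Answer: 179431/181248 ≈ 0.98997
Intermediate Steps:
h(y) = (-4 + y)²
j(C) = -57 (j(C) = -3*19 = -57)
d(U) = (-145 + U)*(-57 + U) (d(U) = (U - 57)*(U - 145) = (-57 + U)*(-145 + U) = (-145 + U)*(-57 + U))
q/d(h(-19)) = 179431/(8265 + ((-4 - 19)²)² - 202*(-4 - 19)²) = 179431/(8265 + ((-23)²)² - 202*(-23)²) = 179431/(8265 + 529² - 202*529) = 179431/(8265 + 279841 - 106858) = 179431/181248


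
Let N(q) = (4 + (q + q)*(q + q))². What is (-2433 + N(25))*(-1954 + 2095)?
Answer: 883729203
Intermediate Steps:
N(q) = (4 + 4*q²)² (N(q) = (4 + (2*q)*(2*q))² = (4 + 4*q²)²)
(-2433 + N(25))*(-1954 + 2095) = (-2433 + 16*(1 + 25²)²)*(-1954 + 2095) = (-2433 + 16*(1 + 625)²)*141 = (-2433 + 16*626²)*141 = (-2433 + 16*391876)*141 = (-2433 + 6270016)*141 = 6267583*141 = 883729203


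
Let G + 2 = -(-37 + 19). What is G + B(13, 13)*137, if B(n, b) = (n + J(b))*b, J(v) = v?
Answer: 46322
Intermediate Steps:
G = 16 (G = -2 - (-37 + 19) = -2 - 1*(-18) = -2 + 18 = 16)
B(n, b) = b*(b + n) (B(n, b) = (n + b)*b = (b + n)*b = b*(b + n))
G + B(13, 13)*137 = 16 + (13*(13 + 13))*137 = 16 + (13*26)*137 = 16 + 338*137 = 16 + 46306 = 46322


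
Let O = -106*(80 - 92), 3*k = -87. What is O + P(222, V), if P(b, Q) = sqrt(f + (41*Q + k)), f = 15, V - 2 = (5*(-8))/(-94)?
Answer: 1272 + 4*sqrt(11797)/47 ≈ 1281.2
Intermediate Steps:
k = -29 (k = (1/3)*(-87) = -29)
V = 114/47 (V = 2 + (5*(-8))/(-94) = 2 - 40*(-1/94) = 2 + 20/47 = 114/47 ≈ 2.4255)
P(b, Q) = sqrt(-14 + 41*Q) (P(b, Q) = sqrt(15 + (41*Q - 29)) = sqrt(15 + (-29 + 41*Q)) = sqrt(-14 + 41*Q))
O = 1272 (O = -106*(-12) = 1272)
O + P(222, V) = 1272 + sqrt(-14 + 41*(114/47)) = 1272 + sqrt(-14 + 4674/47) = 1272 + sqrt(4016/47) = 1272 + 4*sqrt(11797)/47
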